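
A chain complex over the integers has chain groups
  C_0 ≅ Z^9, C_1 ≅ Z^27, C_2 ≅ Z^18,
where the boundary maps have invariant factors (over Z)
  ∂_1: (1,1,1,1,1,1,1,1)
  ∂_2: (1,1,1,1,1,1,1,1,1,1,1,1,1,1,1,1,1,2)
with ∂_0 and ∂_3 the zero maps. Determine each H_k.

H_0: b_0 = 9 − 0 − 8 = 1; torsion from ∂_1 factors > 1: none. So H_0 = Z.
H_1: b_1 = 27 − 8 − 18 = 1; torsion from ∂_2 factors > 1: [2]. So H_1 = Z ⊕ Z/2.
H_2: b_2 = 18 − 18 − 0 = 0; torsion from ∂_3 factors > 1: none. So H_2 = 0.

H_0 = Z,  H_1 = Z ⊕ Z/2,  H_2 = 0.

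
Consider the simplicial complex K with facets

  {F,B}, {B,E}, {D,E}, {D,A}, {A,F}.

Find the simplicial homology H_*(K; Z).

H_0 = Z,  H_1 = Z.

We work with the vertex ordering A < B < D < E < F. The simplices of K, each written with vertices in increasing order, are:

  0-simplices (5): A, B, D, E, F
  1-simplices (5): AD, AF, BE, BF, DE

Hence C_0 ≅ Z^5, C_1 ≅ Z^5.

The boundary map ∂_1: C_1 → C_0 sends each edge [p,q] (with p < q) to q − p. For instance
  ∂DE = E − D.
This gives a 5×5 integer matrix of rank 4; reducing to Smith normal form yields diagonal entries (1,1,1,1).

Computing H_k = (kernel of ∂_k) / (image of ∂_{k+1}):

  H_0: rank C_0 − rank ∂_1 = 5 − 4 = 1, and the invariant factors of ∂_1 are all 1, so H_0 ≅ Z.
  H_1: rank ker ∂_1 − rank ∂_2 = (5 − 4) − 0 = 1, and there is no ∂_2, so H_1 ≅ Z.

As a check, the Euler characteristic is 5 − 5 = 0, which agrees with 1 − 1 = 0.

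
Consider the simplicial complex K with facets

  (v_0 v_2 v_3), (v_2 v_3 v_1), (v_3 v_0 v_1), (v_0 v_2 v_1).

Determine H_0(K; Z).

H_0 ≅ Z.

Order the vertices as v_0 < v_1 < v_2 < v_3. Listing each simplex with vertices in this order, K has dimension 2 with simplices:

  0-simplices (4): [v_0], [v_1], [v_2], [v_3]
  1-simplices (6): [v_0,v_1], [v_0,v_2], [v_0,v_3], [v_1,v_2], [v_1,v_3], [v_2,v_3]
  2-simplices (4): [v_0,v_1,v_2], [v_0,v_1,v_3], [v_0,v_2,v_3], [v_1,v_2,v_3]

Hence C_0 ≅ Z^4, C_1 ≅ Z^6, C_2 ≅ Z^4.

The boundary map ∂_1: C_1 → C_0 maps an edge to its endpoints' difference, ∂[p,q] = q − p.
As a 4×6 matrix over Z this has rank 3, with invariant factors (1,1,1).

The boundary map ∂_2: C_2 → C_1 sends each 2-simplex [p,q,r] to [q,r] − [p,r] + [p,q]. For instance
  ∂[v_0,v_2,v_3] = [v_2,v_3] − [v_0,v_3] + [v_0,v_2],
  ∂[v_0,v_1,v_3] = [v_1,v_3] − [v_0,v_3] + [v_0,v_1].
As a 6×4 matrix over Z this has rank 3, with invariant factors (1,1,1).

Now H_k = ker ∂_k / im ∂_{k+1}, so:

  H_0: rank C_0 − rank ∂_1 = 4 − 3 = 1, and the invariant factors of ∂_1 are all 1, so H_0 = Z.

(K is a triangulation of the 2-sphere S^2.)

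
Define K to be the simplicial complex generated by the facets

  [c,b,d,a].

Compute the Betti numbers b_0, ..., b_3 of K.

K has 4 vertices, 6 edges, 4 triangles, 1 3-simplex.
rank ∂_0 = 0, rank ∂_1 = 3 ⇒ b_0 = 4 − 0 − 3 = 1; all invariant factors of ∂_1 are 1 so no torsion. So H_0 ≅ Z.
rank ∂_1 = 3, rank ∂_2 = 3 ⇒ b_1 = 6 − 3 − 3 = 0; all invariant factors of ∂_2 are 1 so no torsion. So H_1 ≅ 0.
rank ∂_2 = 3, rank ∂_3 = 1 ⇒ b_2 = 4 − 3 − 1 = 0; all invariant factors of ∂_3 are 1 so no torsion. So H_2 ≅ 0.
rank ∂_3 = 1, rank ∂_4 = 0 ⇒ b_3 = 1 − 1 − 0 = 0. So H_3 ≅ 0.

b_0 = 1, b_1 = 0, b_2 = 0, b_3 = 0.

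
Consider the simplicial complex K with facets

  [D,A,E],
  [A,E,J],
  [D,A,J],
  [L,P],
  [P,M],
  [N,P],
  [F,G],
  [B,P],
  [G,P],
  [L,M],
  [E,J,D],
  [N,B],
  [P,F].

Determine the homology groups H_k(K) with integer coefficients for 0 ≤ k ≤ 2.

K has 11 vertices, 15 edges, 4 triangles.
rank ∂_0 = 0, rank ∂_1 = 9 ⇒ b_0 = 11 − 0 − 9 = 2; all invariant factors of ∂_1 are 1 so no torsion. So H_0 ≅ Z^2.
rank ∂_1 = 9, rank ∂_2 = 3 ⇒ b_1 = 15 − 9 − 3 = 3; all invariant factors of ∂_2 are 1 so no torsion. So H_1 ≅ Z^3.
rank ∂_2 = 3, rank ∂_3 = 0 ⇒ b_2 = 4 − 3 − 0 = 1. So H_2 ≅ Z.

H_0 ≅ Z^2,  H_1 ≅ Z^3,  H_2 ≅ Z.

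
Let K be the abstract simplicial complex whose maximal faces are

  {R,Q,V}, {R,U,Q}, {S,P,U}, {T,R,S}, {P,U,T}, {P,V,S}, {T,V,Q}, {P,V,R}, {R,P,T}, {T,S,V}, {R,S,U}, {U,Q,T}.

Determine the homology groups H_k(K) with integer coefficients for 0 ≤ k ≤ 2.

Fix the vertex order P < Q < R < S < T < U < V and write every simplex with vertices in increasing order. Then dim K = 2 and the simplices of K are:

  0-simplices (7): P, Q, R, S, T, U, V
  1-simplices (18): PR, PS, PT, PU, PV, QR, QT, QU, QV, RS, RT, RU, RV, ST, SU, SV, TU, TV
  2-simplices (12): PRT, PRV, PSU, PSV, PTU, QRU, QRV, QTU, QTV, RST, RSU, STV

so the chain groups are C_0 ≅ Z^7, C_1 ≅ Z^18, C_2 ≅ Z^12.

∂_1: C_1 → C_0 sends each edge [p,q] (with p < q) to q − p. For instance
  ∂QT = T − Q.
The resulting 7×18 matrix has rank 6, and its Smith normal form has invariant factors (1,1,1,1,1,1).

Boundary ∂_2: C_2 → C_1 sends each 2-simplex [p,q,r] to [q,r] − [p,r] + [p,q]. For instance
  ∂RST = ST − RT + RS,
  ∂RSU = SU − RU + RS.
The 18×12 boundary matrix has rank 12 and Smith normal form diag(1,1,1,1,1,1,1,1,1,1,1,2).

Computing H_k = (kernel of ∂_k) / (image of ∂_{k+1}):

  H_0: rank C_0 − rank ∂_1 = 7 − 6 = 1, and the invariant factors of ∂_1 are all 1, so H_0 ≅ Z.
  H_1: rank ker ∂_1 − rank ∂_2 = (18 − 6) − 12 = 0, and ∂_2 has invariant factor 2 > 1, so H_1 ≅ Z/2Z.
  H_2: rank ker ∂_2 − rank ∂_3 = (12 − 12) − 0 = 0, and there is no ∂_3, so H_2 ≅ 0.

H_0 ≅ Z,  H_1 ≅ Z/2Z,  H_2 = 0.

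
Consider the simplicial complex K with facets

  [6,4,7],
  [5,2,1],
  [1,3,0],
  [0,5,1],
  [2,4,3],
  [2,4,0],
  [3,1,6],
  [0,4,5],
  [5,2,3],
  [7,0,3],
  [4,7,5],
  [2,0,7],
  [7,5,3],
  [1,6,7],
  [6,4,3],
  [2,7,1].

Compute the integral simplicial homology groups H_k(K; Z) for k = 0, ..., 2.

Fix the vertex order 0 < 1 < 2 < 3 < 4 < 5 < 6 < 7 and write every simplex with vertices in increasing order. Then dim K = 2 and the simplices of K are:

  0-simplices (8): [0], [1], [2], [3], [4], [5], [6], [7]
  1-simplices (24): (24 of them)
  2-simplices (16): [0,1,3], [0,1,5], [0,2,4], [0,2,7], [0,3,7], [0,4,5], [1,2,5], [1,2,7], [1,3,6], [1,6,7], [2,3,4], [2,3,5], [3,4,6], [3,5,7], [4,5,7], [4,6,7]

so the chain groups are C_0 ≅ Z^8, C_1 ≅ Z^24, C_2 ≅ Z^16.

Boundary ∂_1: C_1 → C_0 sends each edge [p,q] (with p < q) to q − p. For instance
  ∂[4,6] = [6] − [4].
The resulting 8×24 matrix has rank 7, and its Smith normal form has invariant factors (1,1,1,1,1,1,1).

The boundary map ∂_2: C_2 → C_1 sends each 2-simplex [p,q,r] to [q,r] − [p,r] + [p,q]. For instance
  ∂[0,2,4] = [2,4] − [0,4] + [0,2],
  ∂[2,3,5] = [3,5] − [2,5] + [2,3].
As a 24×16 matrix over Z this has rank 15, with invariant factors (1,1,1,1,1,1,1,1,1,1,1,1,1,1,1).

Computing H_k = (kernel of ∂_k) / (image of ∂_{k+1}):

  H_0: rank C_0 − rank ∂_1 = 8 − 7 = 1, and the invariant factors of ∂_1 are all 1, so H_0 ≅ Z.
  H_1: rank ker ∂_1 − rank ∂_2 = (24 − 7) − 15 = 2, and the invariant factors of ∂_2 are all 1, so H_1 ≅ Z^2.
  H_2: rank ker ∂_2 − rank ∂_3 = (16 − 15) − 0 = 1, and there is no ∂_3, so H_2 ≅ Z.

H_0 ≅ Z,  H_1 ≅ Z^2,  H_2 ≅ Z.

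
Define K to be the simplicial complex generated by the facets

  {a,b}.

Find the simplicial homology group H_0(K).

Fix the vertex order a < b and write every simplex with vertices in increasing order. Then dim K = 1 and the simplices of K are:

  0-simplices (2): a, b
  1-simplices (1): ab

so the chain groups are C_0 ≅ Z^2, C_1 ≅ Z^1.

Boundary ∂_1: C_1 → C_0 maps an edge to its endpoints' difference, ∂[p,q] = q − p. For instance
  ∂ab = b − a.
As a 2×1 matrix over Z this has rank 1, with invariant factors (1).

Reading off H_k = ker ∂_k / im ∂_{k+1}:

  H_0: rank C_0 − rank ∂_1 = 2 − 1 = 1, and the invariant factors of ∂_1 are all 1, so H_0 ≅ Z.

(K is a triangulation of the 1-simplex.)

H_0 ≅ Z.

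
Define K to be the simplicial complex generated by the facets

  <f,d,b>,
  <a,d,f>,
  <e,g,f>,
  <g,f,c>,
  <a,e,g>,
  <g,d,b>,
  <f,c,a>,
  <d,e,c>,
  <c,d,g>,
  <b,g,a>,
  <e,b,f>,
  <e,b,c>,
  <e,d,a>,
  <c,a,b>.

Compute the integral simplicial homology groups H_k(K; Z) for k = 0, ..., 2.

Take the total order a < b < c < d < e < f < g on the vertex set. Then K (dimension 2) consists of the simplices:

  0-simplices (7): a, b, c, d, e, f, g
  1-simplices (21): ab, ac, ad, ae, af, ag, bc, bd, be, bf, bg, cd, ce, cf, cg, de, df, dg, ef, eg, fg
  2-simplices (14): abc, abg, acf, ade, adf, aeg, bce, bdf, bdg, bef, cde, cdg, cfg, efg

Hence C_0 ≅ Z^7, C_1 ≅ Z^21, C_2 ≅ Z^14.

Boundary ∂_1: C_1 → C_0 maps an edge to its endpoints' difference, ∂[p,q] = q − p.
The 7×21 boundary matrix has rank 6 and Smith normal form diag(1,1,1,1,1,1).

The boundary map ∂_2: C_2 → C_1 sends each 2-simplex [p,q,r] to [q,r] − [p,r] + [p,q]. For instance
  ∂bce = ce − be + bc,
  ∂cdg = dg − cg + cd.
As a 21×14 matrix over Z this has rank 13, with invariant factors (1,1,1,1,1,1,1,1,1,1,1,1,1).

Now H_k = ker ∂_k / im ∂_{k+1}, so:

  H_0: rank C_0 − rank ∂_1 = 7 − 6 = 1, and the invariant factors of ∂_1 are all 1, so H_0 = Z.
  H_1: rank ker ∂_1 − rank ∂_2 = (21 − 6) − 13 = 2, and the invariant factors of ∂_2 are all 1, so H_1 = Z^2.
  H_2: rank ker ∂_2 − rank ∂_3 = (14 − 13) − 0 = 1, and there is no ∂_3, so H_2 = Z.

(K is a triangulation of the torus T^2.)

H_0 = Z,  H_1 = Z^2,  H_2 = Z.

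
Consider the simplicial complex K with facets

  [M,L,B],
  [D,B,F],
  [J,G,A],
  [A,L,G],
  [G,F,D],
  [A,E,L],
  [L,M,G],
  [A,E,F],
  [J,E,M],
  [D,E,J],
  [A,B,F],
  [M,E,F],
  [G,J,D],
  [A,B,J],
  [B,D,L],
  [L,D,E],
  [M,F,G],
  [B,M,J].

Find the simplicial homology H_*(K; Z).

H_0 ≅ Z,  H_1 ≅ Z^2,  H_2 ≅ Z.

Order the vertices as A < B < D < E < F < G < J < L < M. Listing each simplex with vertices in this order, K has dimension 2 with simplices:

  0-simplices (9): A, B, D, E, F, G, J, L, M
  1-simplices (27): AB, AE, AF, AG, AJ, AL, BD, BF, BJ, BL, BM, DE, DF, DG, DJ, DL, EF, EJ, EL, EM, FG, FM, GJ, GL, GM, JM, LM
  2-simplices (18): ABF, ABJ, AEF, AEL, AGJ, AGL, BDF, BDL, BJM, BLM, DEJ, DEL, DFG, DGJ, EFM, EJM, FGM, GLM

giving chain groups C_0 ≅ Z^9, C_1 ≅ Z^27, C_2 ≅ Z^18.

Boundary ∂_1: C_1 → C_0 sends each edge [p,q] (with p < q) to q − p. For instance
  ∂EJ = J − E.
The 9×27 boundary matrix has rank 8 and Smith normal form diag(1,1,1,1,1,1,1,1).

∂_2: C_2 → C_1 sends each 2-simplex [p,q,r] to [q,r] − [p,r] + [p,q]. For instance
  ∂BDF = DF − BF + BD,
  ∂DFG = FG − DG + DF.
The resulting 27×18 matrix has rank 17, and its Smith normal form has invariant factors (1,1,1,1,1,1,1,1,1,1,1,1,1,1,1,1,1).

Now H_k = ker ∂_k / im ∂_{k+1}, so:

  H_0: rank C_0 − rank ∂_1 = 9 − 8 = 1, and the invariant factors of ∂_1 are all 1, so H_0 ≅ Z.
  H_1: rank ker ∂_1 − rank ∂_2 = (27 − 8) − 17 = 2, and the invariant factors of ∂_2 are all 1, so H_1 ≅ Z^2.
  H_2: rank ker ∂_2 − rank ∂_3 = (18 − 17) − 0 = 1, and there is no ∂_3, so H_2 ≅ Z.

As a check, the Euler characteristic is 9 − 27 + 18 = 0, which agrees with 1 − 2 + 1 = 0.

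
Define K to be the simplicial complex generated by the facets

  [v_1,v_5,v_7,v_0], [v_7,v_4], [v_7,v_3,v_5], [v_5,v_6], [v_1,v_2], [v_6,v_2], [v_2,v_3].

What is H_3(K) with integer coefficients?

H_3 = 0.

We work with the vertex ordering v_0 < v_1 < v_2 < v_3 < v_4 < v_5 < v_6 < v_7. The simplices of K, each written with vertices in increasing order, are:

  0-simplices (8): [v_0], [v_1], [v_2], [v_3], [v_4], [v_5], [v_6], [v_7]
  1-simplices (13): [v_0,v_1], [v_0,v_5], [v_0,v_7], [v_1,v_2], [v_1,v_5], [v_1,v_7], [v_2,v_3], [v_2,v_6], [v_3,v_5], [v_3,v_7], [v_4,v_7], [v_5,v_6], [v_5,v_7]
  2-simplices (5): [v_0,v_1,v_5], [v_0,v_1,v_7], [v_0,v_5,v_7], [v_1,v_5,v_7], [v_3,v_5,v_7]
  3-simplices (1): [v_0,v_1,v_5,v_7]

giving chain groups C_0 ≅ Z^8, C_1 ≅ Z^13, C_2 ≅ Z^5, C_3 ≅ Z^1.

Boundary ∂_1: C_1 → C_0 sends each edge [p,q] (with p < q) to q − p. For instance
  ∂[v_1,v_2] = [v_2] − [v_1].
This gives a 8×13 integer matrix of rank 7; reducing to Smith normal form yields diagonal entries (1,1,1,1,1,1,1).

The boundary map ∂_2: C_2 → C_1 acts by ∂[p,q,r] = [q,r] − [p,r] + [p,q]. For instance
  ∂[v_0,v_1,v_5] = [v_1,v_5] − [v_0,v_5] + [v_0,v_1],
  ∂[v_0,v_5,v_7] = [v_5,v_7] − [v_0,v_7] + [v_0,v_5].
The resulting 13×5 matrix has rank 4, and its Smith normal form has invariant factors (1,1,1,1).

The boundary map ∂_3: C_3 → C_2 sends each 3-simplex σ to the alternating sum Σ_i (−1)^i (σ with its i-th vertex removed). For instance
  ∂[v_0,v_1,v_5,v_7] = [v_1,v_5,v_7] − [v_0,v_5,v_7] + [v_0,v_1,v_7] − [v_0,v_1,v_5].
This gives a 5×1 integer matrix of rank 1; reducing to Smith normal form yields diagonal entries (1).

Now H_k = ker ∂_k / im ∂_{k+1}, so:

  H_3: rank ker ∂_3 − rank ∂_4 = (1 − 1) − 0 = 0, and there is no ∂_4, so H_3 ≅ 0.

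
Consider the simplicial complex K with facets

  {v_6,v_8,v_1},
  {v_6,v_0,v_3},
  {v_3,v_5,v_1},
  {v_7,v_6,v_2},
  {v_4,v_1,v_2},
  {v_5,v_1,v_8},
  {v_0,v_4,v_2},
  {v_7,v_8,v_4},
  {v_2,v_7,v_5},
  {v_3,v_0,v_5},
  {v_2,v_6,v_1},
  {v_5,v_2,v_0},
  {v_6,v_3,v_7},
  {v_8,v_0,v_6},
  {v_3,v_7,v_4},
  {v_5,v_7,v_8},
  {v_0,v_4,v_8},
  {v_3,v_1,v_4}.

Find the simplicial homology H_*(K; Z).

H_0 ≅ Z,  H_1 ≅ Z^2,  H_2 ≅ Z.

We work with the vertex ordering v_0 < v_1 < v_2 < v_3 < v_4 < v_5 < v_6 < v_7 < v_8. The simplices of K, each written with vertices in increasing order, are:

  0-simplices (9): [v_0], [v_1], [v_2], [v_3], [v_4], [v_5], [v_6], [v_7], [v_8]
  1-simplices (27): (27 of them)
  2-simplices (18): (18 of them)

Hence C_0 ≅ Z^9, C_1 ≅ Z^27, C_2 ≅ Z^18.

Boundary ∂_1: C_1 → C_0 maps an edge to its endpoints' difference, ∂[p,q] = q − p.
The resulting 9×27 matrix has rank 8, and its Smith normal form has invariant factors (1,1,1,1,1,1,1,1).

The boundary map ∂_2: C_2 → C_1 sends each 2-simplex [p,q,r] to [q,r] − [p,r] + [p,q]. For instance
  ∂[v_1,v_3,v_5] = [v_3,v_5] − [v_1,v_5] + [v_1,v_3],
  ∂[v_1,v_2,v_6] = [v_2,v_6] − [v_1,v_6] + [v_1,v_2].
This gives a 27×18 integer matrix of rank 17; reducing to Smith normal form yields diagonal entries (1,1,1,1,1,1,1,1,1,1,1,1,1,1,1,1,1).

Now H_k = ker ∂_k / im ∂_{k+1}, so:

  H_0: rank C_0 − rank ∂_1 = 9 − 8 = 1, and the invariant factors of ∂_1 are all 1, so H_0 ≅ Z.
  H_1: rank ker ∂_1 − rank ∂_2 = (27 − 8) − 17 = 2, and the invariant factors of ∂_2 are all 1, so H_1 ≅ Z^2.
  H_2: rank ker ∂_2 − rank ∂_3 = (18 − 17) − 0 = 1, and there is no ∂_3, so H_2 ≅ Z.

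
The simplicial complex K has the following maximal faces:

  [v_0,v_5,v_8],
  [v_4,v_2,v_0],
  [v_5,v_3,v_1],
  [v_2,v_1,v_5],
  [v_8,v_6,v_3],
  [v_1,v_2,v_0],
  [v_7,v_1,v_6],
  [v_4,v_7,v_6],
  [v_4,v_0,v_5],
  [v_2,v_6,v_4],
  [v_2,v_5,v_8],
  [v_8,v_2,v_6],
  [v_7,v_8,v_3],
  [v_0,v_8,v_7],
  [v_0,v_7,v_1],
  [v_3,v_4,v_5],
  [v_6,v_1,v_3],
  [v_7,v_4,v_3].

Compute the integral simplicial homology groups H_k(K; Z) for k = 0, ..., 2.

Fix the vertex order v_0 < v_1 < v_2 < v_3 < v_4 < v_5 < v_6 < v_7 < v_8 and write every simplex with vertices in increasing order. Then dim K = 2 and the simplices of K are:

  0-simplices (9): [v_0], [v_1], [v_2], [v_3], [v_4], [v_5], [v_6], [v_7], [v_8]
  1-simplices (27): (27 of them)
  2-simplices (18): (18 of them)

giving chain groups C_0 ≅ Z^9, C_1 ≅ Z^27, C_2 ≅ Z^18.

The boundary map ∂_1: C_1 → C_0 maps an edge to its endpoints' difference, ∂[p,q] = q − p.
This gives a 9×27 integer matrix of rank 8; reducing to Smith normal form yields diagonal entries (1,1,1,1,1,1,1,1).

The boundary map ∂_2: C_2 → C_1 maps a triangle to the signed sum of its edges. For instance
  ∂[v_3,v_7,v_8] = [v_7,v_8] − [v_3,v_8] + [v_3,v_7],
  ∂[v_0,v_7,v_8] = [v_7,v_8] − [v_0,v_8] + [v_0,v_7].
The 27×18 boundary matrix has rank 18 and Smith normal form diag(1,1,1,1,1,1,1,1,1,1,1,1,1,1,1,1,1,2).

Now H_k = ker ∂_k / im ∂_{k+1}, so:

  H_0: rank C_0 − rank ∂_1 = 9 − 8 = 1, and the invariant factors of ∂_1 are all 1, so H_0 ≅ Z.
  H_1: rank ker ∂_1 − rank ∂_2 = (27 − 8) − 18 = 1, and ∂_2 has invariant factor 2 > 1, so H_1 ≅ Z ⊕ Z_2.
  H_2: rank ker ∂_2 − rank ∂_3 = (18 − 18) − 0 = 0, and there is no ∂_3, so H_2 ≅ 0.

H_0 ≅ Z,  H_1 ≅ Z ⊕ Z_2,  H_2 = 0.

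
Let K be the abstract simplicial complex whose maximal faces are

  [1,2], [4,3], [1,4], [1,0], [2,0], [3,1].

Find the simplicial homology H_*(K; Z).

Fix the vertex order 0 < 1 < 2 < 3 < 4 and write every simplex with vertices in increasing order. Then dim K = 1 and the simplices of K are:

  0-simplices (5): [0], [1], [2], [3], [4]
  1-simplices (6): [0,1], [0,2], [1,2], [1,3], [1,4], [3,4]

giving chain groups C_0 ≅ Z^5, C_1 ≅ Z^6.

Boundary ∂_1: C_1 → C_0 is given by ∂[p,q] = [q] − [p]. For instance
  ∂[0,2] = [2] − [0].
This gives a 5×6 integer matrix of rank 4; reducing to Smith normal form yields diagonal entries (1,1,1,1).

Now H_k = ker ∂_k / im ∂_{k+1}, so:

  H_0: rank C_0 − rank ∂_1 = 5 − 4 = 1, and the invariant factors of ∂_1 are all 1, so H_0 = Z.
  H_1: rank ker ∂_1 − rank ∂_2 = (6 − 4) − 0 = 2, and there is no ∂_2, so H_1 = Z^2.

H_0 ≅ Z,  H_1 ≅ Z^2.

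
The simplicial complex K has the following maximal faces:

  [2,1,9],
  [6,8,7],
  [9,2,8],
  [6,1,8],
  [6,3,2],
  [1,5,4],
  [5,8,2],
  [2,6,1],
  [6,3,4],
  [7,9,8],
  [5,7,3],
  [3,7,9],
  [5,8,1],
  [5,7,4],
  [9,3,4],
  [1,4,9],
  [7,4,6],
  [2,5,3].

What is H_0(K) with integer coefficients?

H_0 ≅ Z.

Take the total order 1 < 2 < 3 < 4 < 5 < 6 < 7 < 8 < 9 on the vertex set. Then K (dimension 2) consists of the simplices:

  0-simplices (9): [1], [2], [3], [4], [5], [6], [7], [8], [9]
  1-simplices (27): (27 of them)
  2-simplices (18): [1,2,6], [1,2,9], [1,4,5], [1,4,9], [1,5,8], [1,6,8], [2,3,5], [2,3,6], [2,5,8], [2,8,9], [3,4,6], [3,4,9], [3,5,7], [3,7,9], [4,5,7], [4,6,7], [6,7,8], [7,8,9]

Hence C_0 ≅ Z^9, C_1 ≅ Z^27, C_2 ≅ Z^18.

∂_1: C_1 → C_0 sends each edge [p,q] (with p < q) to q − p. For instance
  ∂[1,4] = [4] − [1].
The 9×27 boundary matrix has rank 8 and Smith normal form diag(1,1,1,1,1,1,1,1).

The boundary map ∂_2: C_2 → C_1 sends each 2-simplex [p,q,r] to [q,r] − [p,r] + [p,q]. For instance
  ∂[1,2,6] = [2,6] − [1,6] + [1,2],
  ∂[3,5,7] = [5,7] − [3,7] + [3,5].
This gives a 27×18 integer matrix of rank 18; reducing to Smith normal form yields diagonal entries (1,1,1,1,1,1,1,1,1,1,1,1,1,1,1,1,1,2).

Now H_k = ker ∂_k / im ∂_{k+1}, so:

  H_0: rank C_0 − rank ∂_1 = 9 − 8 = 1, and the invariant factors of ∂_1 are all 1, so H_0 = Z.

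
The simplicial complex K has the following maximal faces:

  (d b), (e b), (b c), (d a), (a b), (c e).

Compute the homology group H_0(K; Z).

We work with the vertex ordering a < b < c < d < e. The simplices of K, each written with vertices in increasing order, are:

  0-simplices (5): a, b, c, d, e
  1-simplices (6): ab, ad, bc, bd, be, ce

Hence C_0 ≅ Z^5, C_1 ≅ Z^6.

Boundary ∂_1: C_1 → C_0 maps an edge to its endpoints' difference, ∂[p,q] = q − p. For instance
  ∂bc = c − b.
The 5×6 boundary matrix has rank 4 and Smith normal form diag(1,1,1,1).

Now H_k = ker ∂_k / im ∂_{k+1}, so:

  H_0: rank C_0 − rank ∂_1 = 5 − 4 = 1, and the invariant factors of ∂_1 are all 1, so H_0 = Z.

H_0 ≅ Z.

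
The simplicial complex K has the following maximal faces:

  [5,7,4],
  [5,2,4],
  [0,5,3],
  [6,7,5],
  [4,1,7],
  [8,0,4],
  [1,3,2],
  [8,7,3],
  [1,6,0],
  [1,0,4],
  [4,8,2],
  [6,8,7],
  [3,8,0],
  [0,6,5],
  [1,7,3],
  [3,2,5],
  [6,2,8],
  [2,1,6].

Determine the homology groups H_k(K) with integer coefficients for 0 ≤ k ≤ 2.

Fix the vertex order 0 < 1 < 2 < 3 < 4 < 5 < 6 < 7 < 8 and write every simplex with vertices in increasing order. Then dim K = 2 and the simplices of K are:

  0-simplices (9): [0], [1], [2], [3], [4], [5], [6], [7], [8]
  1-simplices (27): (27 of them)
  2-simplices (18): [0,1,4], [0,1,6], [0,3,5], [0,3,8], [0,4,8], [0,5,6], [1,2,3], [1,2,6], [1,3,7], [1,4,7], [2,3,5], [2,4,5], [2,4,8], [2,6,8], [3,7,8], [4,5,7], [5,6,7], [6,7,8]

so the chain groups are C_0 ≅ Z^9, C_1 ≅ Z^27, C_2 ≅ Z^18.

The boundary map ∂_1: C_1 → C_0 is given by ∂[p,q] = [q] − [p]. For instance
  ∂[1,6] = [6] − [1].
As a 9×27 matrix over Z this has rank 8, with invariant factors (1,1,1,1,1,1,1,1).

The boundary map ∂_2: C_2 → C_1 acts by ∂[p,q,r] = [q,r] − [p,r] + [p,q]. For instance
  ∂[1,2,6] = [2,6] − [1,6] + [1,2],
  ∂[0,4,8] = [4,8] − [0,8] + [0,4].
As a 27×18 matrix over Z this has rank 17, with invariant factors (1,1,1,1,1,1,1,1,1,1,1,1,1,1,1,1,1).

Reading off H_k = ker ∂_k / im ∂_{k+1}:

  H_0: rank C_0 − rank ∂_1 = 9 − 8 = 1, and the invariant factors of ∂_1 are all 1, so H_0 = Z.
  H_1: rank ker ∂_1 − rank ∂_2 = (27 − 8) − 17 = 2, and the invariant factors of ∂_2 are all 1, so H_1 = Z^2.
  H_2: rank ker ∂_2 − rank ∂_3 = (18 − 17) − 0 = 1, and there is no ∂_3, so H_2 = Z.

(K is a triangulation of the torus T^2.)

H_0 ≅ Z,  H_1 ≅ Z^2,  H_2 ≅ Z.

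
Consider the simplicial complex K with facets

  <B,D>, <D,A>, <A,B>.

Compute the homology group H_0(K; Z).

Fix the vertex order A < B < D and write every simplex with vertices in increasing order. Then dim K = 1 and the simplices of K are:

  0-simplices (3): A, B, D
  1-simplices (3): AB, AD, BD

giving chain groups C_0 ≅ Z^3, C_1 ≅ Z^3.

∂_1: C_1 → C_0 sends each edge [p,q] (with p < q) to q − p. For instance
  ∂AD = D − A.
As a 3×3 matrix over Z this has rank 2, with invariant factors (1,1).

Computing H_k = (kernel of ∂_k) / (image of ∂_{k+1}):

  H_0: rank C_0 − rank ∂_1 = 3 − 2 = 1, and the invariant factors of ∂_1 are all 1, so H_0 ≅ Z.

H_0 = Z.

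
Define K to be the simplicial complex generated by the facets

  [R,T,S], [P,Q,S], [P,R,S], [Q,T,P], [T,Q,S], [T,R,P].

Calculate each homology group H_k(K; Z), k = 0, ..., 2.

We work with the vertex ordering P < Q < R < S < T. The simplices of K, each written with vertices in increasing order, are:

  0-simplices (5): P, Q, R, S, T
  1-simplices (9): PQ, PR, PS, PT, QS, QT, RS, RT, ST
  2-simplices (6): PQS, PQT, PRS, PRT, QST, RST

giving chain groups C_0 ≅ Z^5, C_1 ≅ Z^9, C_2 ≅ Z^6.

∂_1: C_1 → C_0 maps an edge to its endpoints' difference, ∂[p,q] = q − p.
This gives a 5×9 integer matrix of rank 4; reducing to Smith normal form yields diagonal entries (1,1,1,1).

The boundary map ∂_2: C_2 → C_1 sends each 2-simplex [p,q,r] to [q,r] − [p,r] + [p,q]. For instance
  ∂PRS = RS − PS + PR,
  ∂QST = ST − QT + QS.
As a 9×6 matrix over Z this has rank 5, with invariant factors (1,1,1,1,1).

From H_k ≅ ker(∂_k) / im(∂_{k+1}) we obtain:

  H_0: rank C_0 − rank ∂_1 = 5 − 4 = 1, and the invariant factors of ∂_1 are all 1, so H_0 = Z.
  H_1: rank ker ∂_1 − rank ∂_2 = (9 − 4) − 5 = 0, and the invariant factors of ∂_2 are all 1, so H_1 = 0.
  H_2: rank ker ∂_2 − rank ∂_3 = (6 − 5) − 0 = 1, and there is no ∂_3, so H_2 = Z.

H_0 = Z,  H_1 = 0,  H_2 = Z.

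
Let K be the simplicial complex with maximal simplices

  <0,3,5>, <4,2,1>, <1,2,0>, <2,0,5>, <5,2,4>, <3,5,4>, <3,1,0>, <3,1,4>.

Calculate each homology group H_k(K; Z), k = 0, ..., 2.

Take the total order 0 < 1 < 2 < 3 < 4 < 5 on the vertex set. Then K (dimension 2) consists of the simplices:

  0-simplices (6): [0], [1], [2], [3], [4], [5]
  1-simplices (12): [0,1], [0,2], [0,3], [0,5], [1,2], [1,3], [1,4], [2,4], [2,5], [3,4], [3,5], [4,5]
  2-simplices (8): [0,1,2], [0,1,3], [0,2,5], [0,3,5], [1,2,4], [1,3,4], [2,4,5], [3,4,5]

giving chain groups C_0 ≅ Z^6, C_1 ≅ Z^12, C_2 ≅ Z^8.

The boundary map ∂_1: C_1 → C_0 sends each edge [p,q] (with p < q) to q − p.
As a 6×12 matrix over Z this has rank 5, with invariant factors (1,1,1,1,1).

The boundary map ∂_2: C_2 → C_1 maps a triangle to the signed sum of its edges. For instance
  ∂[0,1,3] = [1,3] − [0,3] + [0,1],
  ∂[2,4,5] = [4,5] − [2,5] + [2,4].
The 12×8 boundary matrix has rank 7 and Smith normal form diag(1,1,1,1,1,1,1).

Now H_k = ker ∂_k / im ∂_{k+1}, so:

  H_0: rank C_0 − rank ∂_1 = 6 − 5 = 1, and the invariant factors of ∂_1 are all 1, so H_0 = Z.
  H_1: rank ker ∂_1 − rank ∂_2 = (12 − 5) − 7 = 0, and the invariant factors of ∂_2 are all 1, so H_1 = 0.
  H_2: rank ker ∂_2 − rank ∂_3 = (8 − 7) − 0 = 1, and there is no ∂_3, so H_2 = Z.

As a check, the Euler characteristic is 6 − 12 + 8 = 2, which agrees with 1 − 0 + 1 = 2.

H_0 ≅ Z,  H_1 = 0,  H_2 ≅ Z.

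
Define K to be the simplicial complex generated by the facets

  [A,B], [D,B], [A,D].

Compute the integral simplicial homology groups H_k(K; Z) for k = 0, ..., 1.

K has 3 vertices, 3 edges.
rank ∂_0 = 0, rank ∂_1 = 2 ⇒ b_0 = 3 − 0 − 2 = 1; all invariant factors of ∂_1 are 1 so no torsion. So H_0 = Z.
rank ∂_1 = 2, rank ∂_2 = 0 ⇒ b_1 = 3 − 2 − 0 = 1. So H_1 = Z.

H_0 = Z,  H_1 = Z.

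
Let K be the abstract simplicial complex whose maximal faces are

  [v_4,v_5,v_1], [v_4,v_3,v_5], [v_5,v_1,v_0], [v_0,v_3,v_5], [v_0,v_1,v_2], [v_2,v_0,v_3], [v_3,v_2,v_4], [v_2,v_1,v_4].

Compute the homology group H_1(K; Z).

Take the total order v_0 < v_1 < v_2 < v_3 < v_4 < v_5 on the vertex set. Then K (dimension 2) consists of the simplices:

  0-simplices (6): [v_0], [v_1], [v_2], [v_3], [v_4], [v_5]
  1-simplices (12): [v_0,v_1], [v_0,v_2], [v_0,v_3], [v_0,v_5], [v_1,v_2], [v_1,v_4], [v_1,v_5], [v_2,v_3], [v_2,v_4], [v_3,v_4], [v_3,v_5], [v_4,v_5]
  2-simplices (8): [v_0,v_1,v_2], [v_0,v_1,v_5], [v_0,v_2,v_3], [v_0,v_3,v_5], [v_1,v_2,v_4], [v_1,v_4,v_5], [v_2,v_3,v_4], [v_3,v_4,v_5]

Hence C_0 ≅ Z^6, C_1 ≅ Z^12, C_2 ≅ Z^8.

Boundary ∂_1: C_1 → C_0 is given by ∂[p,q] = [q] − [p]. For instance
  ∂[v_3,v_5] = [v_5] − [v_3].
The 6×12 boundary matrix has rank 5 and Smith normal form diag(1,1,1,1,1).

The boundary map ∂_2: C_2 → C_1 acts by ∂[p,q,r] = [q,r] − [p,r] + [p,q]. For instance
  ∂[v_0,v_3,v_5] = [v_3,v_5] − [v_0,v_5] + [v_0,v_3],
  ∂[v_1,v_2,v_4] = [v_2,v_4] − [v_1,v_4] + [v_1,v_2].
The resulting 12×8 matrix has rank 7, and its Smith normal form has invariant factors (1,1,1,1,1,1,1).

Reading off H_k = ker ∂_k / im ∂_{k+1}:

  H_1: rank ker ∂_1 − rank ∂_2 = (12 − 5) − 7 = 0, and the invariant factors of ∂_2 are all 1, so H_1 = 0.

(K is a triangulation of the 2-sphere S^2.)

H_1 ≅ 0.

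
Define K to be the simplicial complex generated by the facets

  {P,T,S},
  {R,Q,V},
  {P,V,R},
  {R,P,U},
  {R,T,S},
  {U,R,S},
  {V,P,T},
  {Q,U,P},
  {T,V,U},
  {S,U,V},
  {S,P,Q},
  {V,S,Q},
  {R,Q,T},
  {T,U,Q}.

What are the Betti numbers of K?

b_0 = 1, b_1 = 2, b_2 = 1.

Fix the vertex order P < Q < R < S < T < U < V and write every simplex with vertices in increasing order. Then dim K = 2 and the simplices of K are:

  0-simplices (7): P, Q, R, S, T, U, V
  1-simplices (21): PQ, PR, PS, PT, PU, PV, QR, QS, QT, QU, QV, RS, RT, RU, RV, ST, SU, SV, TU, TV, UV
  2-simplices (14): PQS, PQU, PRU, PRV, PST, PTV, QRT, QRV, QSV, QTU, RST, RSU, SUV, TUV

Hence C_0 ≅ Z^7, C_1 ≅ Z^21, C_2 ≅ Z^14.

The boundary map ∂_1: C_1 → C_0 is given by ∂[p,q] = [q] − [p].
As a 7×21 matrix over Z this has rank 6, with invariant factors (1,1,1,1,1,1).

Boundary ∂_2: C_2 → C_1 maps a triangle to the signed sum of its edges. For instance
  ∂TUV = UV − TV + TU,
  ∂PRV = RV − PV + PR.
This gives a 21×14 integer matrix of rank 13; reducing to Smith normal form yields diagonal entries (1,1,1,1,1,1,1,1,1,1,1,1,1).

From H_k ≅ ker(∂_k) / im(∂_{k+1}) we obtain:

  H_0: rank C_0 − rank ∂_1 = 7 − 6 = 1, and the invariant factors of ∂_1 are all 1, so H_0 ≅ Z.
  H_1: rank ker ∂_1 − rank ∂_2 = (21 − 6) − 13 = 2, and the invariant factors of ∂_2 are all 1, so H_1 ≅ Z^2.
  H_2: rank ker ∂_2 − rank ∂_3 = (14 − 13) − 0 = 1, and there is no ∂_3, so H_2 ≅ Z.

As a check, the Euler characteristic is 7 − 21 + 14 = 0, which agrees with 1 − 2 + 1 = 0.

Hence the Betti numbers are b_0 = 1, b_1 = 2, b_2 = 1.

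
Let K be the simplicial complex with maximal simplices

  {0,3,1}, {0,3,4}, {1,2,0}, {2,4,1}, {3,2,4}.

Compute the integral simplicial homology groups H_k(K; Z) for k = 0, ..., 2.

H_0 = Z,  H_1 = Z,  H_2 = 0.

Take the total order 0 < 1 < 2 < 3 < 4 on the vertex set. Then K (dimension 2) consists of the simplices:

  0-simplices (5): [0], [1], [2], [3], [4]
  1-simplices (10): [0,1], [0,2], [0,3], [0,4], [1,2], [1,3], [1,4], [2,3], [2,4], [3,4]
  2-simplices (5): [0,1,2], [0,1,3], [0,3,4], [1,2,4], [2,3,4]

so the chain groups are C_0 ≅ Z^5, C_1 ≅ Z^10, C_2 ≅ Z^5.

∂_1: C_1 → C_0 is given by ∂[p,q] = [q] − [p].
As a 5×10 matrix over Z this has rank 4, with invariant factors (1,1,1,1).

∂_2: C_2 → C_1 sends each 2-simplex [p,q,r] to [q,r] − [p,r] + [p,q]. For instance
  ∂[1,2,4] = [2,4] − [1,4] + [1,2],
  ∂[2,3,4] = [3,4] − [2,4] + [2,3].
This gives a 10×5 integer matrix of rank 5; reducing to Smith normal form yields diagonal entries (1,1,1,1,1).

Now H_k = ker ∂_k / im ∂_{k+1}, so:

  H_0: rank C_0 − rank ∂_1 = 5 − 4 = 1, and the invariant factors of ∂_1 are all 1, so H_0 = Z.
  H_1: rank ker ∂_1 − rank ∂_2 = (10 − 4) − 5 = 1, and the invariant factors of ∂_2 are all 1, so H_1 = Z.
  H_2: rank ker ∂_2 − rank ∂_3 = (5 − 5) − 0 = 0, and there is no ∂_3, so H_2 = 0.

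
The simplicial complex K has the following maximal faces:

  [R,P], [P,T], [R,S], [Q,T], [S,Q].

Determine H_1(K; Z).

H_1 = Z.

We work with the vertex ordering P < Q < R < S < T. The simplices of K, each written with vertices in increasing order, are:

  0-simplices (5): P, Q, R, S, T
  1-simplices (5): PR, PT, QS, QT, RS

so the chain groups are C_0 ≅ Z^5, C_1 ≅ Z^5.

The boundary map ∂_1: C_1 → C_0 maps an edge to its endpoints' difference, ∂[p,q] = q − p.
As a 5×5 matrix over Z this has rank 4, with invariant factors (1,1,1,1).

From H_k ≅ ker(∂_k) / im(∂_{k+1}) we obtain:

  H_1: rank ker ∂_1 − rank ∂_2 = (5 − 4) − 0 = 1, and there is no ∂_2, so H_1 ≅ Z.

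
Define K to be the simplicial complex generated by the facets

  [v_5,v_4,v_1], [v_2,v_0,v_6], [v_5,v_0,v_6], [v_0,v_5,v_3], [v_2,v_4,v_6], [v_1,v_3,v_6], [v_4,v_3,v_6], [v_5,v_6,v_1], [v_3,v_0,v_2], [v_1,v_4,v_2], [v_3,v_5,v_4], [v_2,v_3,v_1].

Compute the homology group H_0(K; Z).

H_0 = Z.

We work with the vertex ordering v_0 < v_1 < v_2 < v_3 < v_4 < v_5 < v_6. The simplices of K, each written with vertices in increasing order, are:

  0-simplices (7): [v_0], [v_1], [v_2], [v_3], [v_4], [v_5], [v_6]
  1-simplices (18): (18 of them)
  2-simplices (12): (12 of them)

so the chain groups are C_0 ≅ Z^7, C_1 ≅ Z^18, C_2 ≅ Z^12.

∂_1: C_1 → C_0 is given by ∂[p,q] = [q] − [p]. For instance
  ∂[v_0,v_5] = [v_5] − [v_0].
This gives a 7×18 integer matrix of rank 6; reducing to Smith normal form yields diagonal entries (1,1,1,1,1,1).

∂_2: C_2 → C_1 maps a triangle to the signed sum of its edges. For instance
  ∂[v_0,v_3,v_5] = [v_3,v_5] − [v_0,v_5] + [v_0,v_3],
  ∂[v_1,v_2,v_4] = [v_2,v_4] − [v_1,v_4] + [v_1,v_2].
The 18×12 boundary matrix has rank 12 and Smith normal form diag(1,1,1,1,1,1,1,1,1,1,1,2).

Reading off H_k = ker ∂_k / im ∂_{k+1}:

  H_0: rank C_0 − rank ∂_1 = 7 − 6 = 1, and the invariant factors of ∂_1 are all 1, so H_0 ≅ Z.

(K is a triangulation of the real projective plane RP^2.)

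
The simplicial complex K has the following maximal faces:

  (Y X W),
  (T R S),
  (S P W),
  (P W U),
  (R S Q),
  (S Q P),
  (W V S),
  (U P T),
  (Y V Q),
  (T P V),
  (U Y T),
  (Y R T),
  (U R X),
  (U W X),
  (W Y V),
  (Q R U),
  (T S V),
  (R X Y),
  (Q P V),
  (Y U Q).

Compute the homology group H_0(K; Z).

Fix the vertex order P < Q < R < S < T < U < V < W < X < Y and write every simplex with vertices in increasing order. Then dim K = 2 and the simplices of K are:

  0-simplices (10): P, Q, R, S, T, U, V, W, X, Y
  1-simplices (30): PQ, PS, PT, PU, PV, PW, QR, QS, QU, QV, QY, RS, RT, RU, RX, RY, ST, SV, SW, TU, TV, TY, UW, UX, UY, VW, VY, WX, WY, XY
  2-simplices (20): PQS, PQV, PSW, PTU, PTV, PUW, QRS, QRU, QUY, QVY, RST, RTY, RUX, RXY, STV, SVW, TUY, UWX, VWY, WXY

so the chain groups are C_0 ≅ Z^10, C_1 ≅ Z^30, C_2 ≅ Z^20.

∂_1: C_1 → C_0 maps an edge to its endpoints' difference, ∂[p,q] = q − p.
As a 10×30 matrix over Z this has rank 9, with invariant factors (1,1,1,1,1,1,1,1,1).

The boundary map ∂_2: C_2 → C_1 sends each 2-simplex [p,q,r] to [q,r] − [p,r] + [p,q]. For instance
  ∂WXY = XY − WY + WX,
  ∂RST = ST − RT + RS.
The resulting 30×20 matrix has rank 20, and its Smith normal form has invariant factors (1,1,1,1,1,1,1,1,1,1,1,1,1,1,1,1,1,1,1,2).

Computing H_k = (kernel of ∂_k) / (image of ∂_{k+1}):

  H_0: rank C_0 − rank ∂_1 = 10 − 9 = 1, and the invariant factors of ∂_1 are all 1, so H_0 = Z.

H_0 ≅ Z.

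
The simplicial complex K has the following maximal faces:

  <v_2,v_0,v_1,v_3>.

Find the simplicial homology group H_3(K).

H_3 ≅ 0.

Take the total order v_0 < v_1 < v_2 < v_3 on the vertex set. Then K (dimension 3) consists of the simplices:

  0-simplices (4): [v_0], [v_1], [v_2], [v_3]
  1-simplices (6): [v_0,v_1], [v_0,v_2], [v_0,v_3], [v_1,v_2], [v_1,v_3], [v_2,v_3]
  2-simplices (4): [v_0,v_1,v_2], [v_0,v_1,v_3], [v_0,v_2,v_3], [v_1,v_2,v_3]
  3-simplices (1): [v_0,v_1,v_2,v_3]

Hence C_0 ≅ Z^4, C_1 ≅ Z^6, C_2 ≅ Z^4, C_3 ≅ Z^1.

Boundary ∂_1: C_1 → C_0 sends each edge [p,q] (with p < q) to q − p. For instance
  ∂[v_0,v_3] = [v_3] − [v_0].
The 4×6 boundary matrix has rank 3 and Smith normal form diag(1,1,1).

Boundary ∂_2: C_2 → C_1 acts by ∂[p,q,r] = [q,r] − [p,r] + [p,q]. For instance
  ∂[v_0,v_1,v_2] = [v_1,v_2] − [v_0,v_2] + [v_0,v_1],
  ∂[v_0,v_1,v_3] = [v_1,v_3] − [v_0,v_3] + [v_0,v_1].
The resulting 6×4 matrix has rank 3, and its Smith normal form has invariant factors (1,1,1).

∂_3: C_3 → C_2 sends each 3-simplex σ to the alternating sum Σ_i (−1)^i (σ with its i-th vertex removed). For instance
  ∂[v_0,v_1,v_2,v_3] = [v_1,v_2,v_3] − [v_0,v_2,v_3] + [v_0,v_1,v_3] − [v_0,v_1,v_2].
The 4×1 boundary matrix has rank 1 and Smith normal form diag(1).

Computing H_k = (kernel of ∂_k) / (image of ∂_{k+1}):

  H_3: rank ker ∂_3 − rank ∂_4 = (1 − 1) − 0 = 0, and there is no ∂_4, so H_3 = 0.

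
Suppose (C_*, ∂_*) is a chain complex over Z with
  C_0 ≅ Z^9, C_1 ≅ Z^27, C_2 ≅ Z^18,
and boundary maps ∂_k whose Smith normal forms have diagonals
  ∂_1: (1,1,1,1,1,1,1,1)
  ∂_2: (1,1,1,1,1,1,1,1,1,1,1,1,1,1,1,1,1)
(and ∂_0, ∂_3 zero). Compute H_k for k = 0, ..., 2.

H_0: b_0 = 9 − 0 − 8 = 1; torsion from ∂_1 factors > 1: none. So H_0 = Z.
H_1: b_1 = 27 − 8 − 17 = 2; torsion from ∂_2 factors > 1: none. So H_1 = Z^2.
H_2: b_2 = 18 − 17 − 0 = 1; torsion from ∂_3 factors > 1: none. So H_2 = Z.

H_0 = Z,  H_1 = Z^2,  H_2 = Z.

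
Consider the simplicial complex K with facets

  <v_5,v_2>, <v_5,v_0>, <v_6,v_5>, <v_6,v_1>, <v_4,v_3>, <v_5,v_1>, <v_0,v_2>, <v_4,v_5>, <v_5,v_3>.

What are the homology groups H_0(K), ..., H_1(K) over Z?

Fix the vertex order v_0 < v_1 < v_2 < v_3 < v_4 < v_5 < v_6 and write every simplex with vertices in increasing order. Then dim K = 1 and the simplices of K are:

  0-simplices (7): [v_0], [v_1], [v_2], [v_3], [v_4], [v_5], [v_6]
  1-simplices (9): [v_0,v_2], [v_0,v_5], [v_1,v_5], [v_1,v_6], [v_2,v_5], [v_3,v_4], [v_3,v_5], [v_4,v_5], [v_5,v_6]

so the chain groups are C_0 ≅ Z^7, C_1 ≅ Z^9.

Boundary ∂_1: C_1 → C_0 is given by ∂[p,q] = [q] − [p].
As a 7×9 matrix over Z this has rank 6, with invariant factors (1,1,1,1,1,1).

Reading off H_k = ker ∂_k / im ∂_{k+1}:

  H_0: rank C_0 − rank ∂_1 = 7 − 6 = 1, and the invariant factors of ∂_1 are all 1, so H_0 = Z.
  H_1: rank ker ∂_1 − rank ∂_2 = (9 − 6) − 0 = 3, and there is no ∂_2, so H_1 = Z^3.

H_0 ≅ Z,  H_1 ≅ Z^3.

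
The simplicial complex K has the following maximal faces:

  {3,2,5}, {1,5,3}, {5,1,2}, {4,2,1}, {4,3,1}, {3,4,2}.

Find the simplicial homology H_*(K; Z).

H_0 = Z,  H_1 = 0,  H_2 = Z.

K has 5 vertices, 9 edges, 6 triangles.
rank ∂_0 = 0, rank ∂_1 = 4 ⇒ b_0 = 5 − 0 − 4 = 1; all invariant factors of ∂_1 are 1 so no torsion. So H_0 ≅ Z.
rank ∂_1 = 4, rank ∂_2 = 5 ⇒ b_1 = 9 − 4 − 5 = 0; all invariant factors of ∂_2 are 1 so no torsion. So H_1 ≅ 0.
rank ∂_2 = 5, rank ∂_3 = 0 ⇒ b_2 = 6 − 5 − 0 = 1. So H_2 ≅ Z.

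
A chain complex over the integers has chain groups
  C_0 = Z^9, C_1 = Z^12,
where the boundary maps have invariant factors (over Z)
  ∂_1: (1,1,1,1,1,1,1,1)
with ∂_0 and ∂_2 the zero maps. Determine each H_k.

H_0 = Z,  H_1 = Z^4.

H_0: b_0 = 9 − 0 − 8 = 1; torsion from ∂_1 factors > 1: none. So H_0 = Z.
H_1: b_1 = 12 − 8 − 0 = 4; torsion from ∂_2 factors > 1: none. So H_1 = Z^4.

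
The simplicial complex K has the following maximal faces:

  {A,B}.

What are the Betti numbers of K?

b_0 = 1, b_1 = 0.

Take the total order A < B on the vertex set. Then K (dimension 1) consists of the simplices:

  0-simplices (2): A, B
  1-simplices (1): AB

Hence C_0 ≅ Z^2, C_1 ≅ Z^1.

Boundary ∂_1: C_1 → C_0 maps an edge to its endpoints' difference, ∂[p,q] = q − p.
This gives a 2×1 integer matrix of rank 1; reducing to Smith normal form yields diagonal entries (1).

Computing H_k = (kernel of ∂_k) / (image of ∂_{k+1}):

  H_0: rank C_0 − rank ∂_1 = 2 − 1 = 1, and the invariant factors of ∂_1 are all 1, so H_0 ≅ Z.
  H_1: rank ker ∂_1 − rank ∂_2 = (1 − 1) − 0 = 0, and there is no ∂_2, so H_1 ≅ 0.

As a check, the Euler characteristic is 2 − 1 = 1, which agrees with 1 − 0 = 1.
(K is a triangulation of the 1-simplex.)

Hence the Betti numbers are b_0 = 1, b_1 = 0.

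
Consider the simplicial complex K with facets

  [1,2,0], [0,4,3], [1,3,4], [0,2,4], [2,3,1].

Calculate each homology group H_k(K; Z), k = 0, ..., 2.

H_0 ≅ Z,  H_1 ≅ Z,  H_2 = 0.

K has 5 vertices, 10 edges, 5 triangles.
rank ∂_0 = 0, rank ∂_1 = 4 ⇒ b_0 = 5 − 0 − 4 = 1; all invariant factors of ∂_1 are 1 so no torsion. So H_0 ≅ Z.
rank ∂_1 = 4, rank ∂_2 = 5 ⇒ b_1 = 10 − 4 − 5 = 1; all invariant factors of ∂_2 are 1 so no torsion. So H_1 ≅ Z.
rank ∂_2 = 5, rank ∂_3 = 0 ⇒ b_2 = 5 − 5 − 0 = 0. So H_2 ≅ 0.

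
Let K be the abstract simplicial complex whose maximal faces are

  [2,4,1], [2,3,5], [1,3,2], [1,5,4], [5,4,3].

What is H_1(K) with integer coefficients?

Order the vertices as 1 < 2 < 3 < 4 < 5. Listing each simplex with vertices in this order, K has dimension 2 with simplices:

  0-simplices (5): [1], [2], [3], [4], [5]
  1-simplices (10): [1,2], [1,3], [1,4], [1,5], [2,3], [2,4], [2,5], [3,4], [3,5], [4,5]
  2-simplices (5): [1,2,3], [1,2,4], [1,4,5], [2,3,5], [3,4,5]

giving chain groups C_0 ≅ Z^5, C_1 ≅ Z^10, C_2 ≅ Z^5.

Boundary ∂_1: C_1 → C_0 sends each edge [p,q] (with p < q) to q − p. For instance
  ∂[1,2] = [2] − [1].
The resulting 5×10 matrix has rank 4, and its Smith normal form has invariant factors (1,1,1,1).

∂_2: C_2 → C_1 sends each 2-simplex [p,q,r] to [q,r] − [p,r] + [p,q]. For instance
  ∂[2,3,5] = [3,5] − [2,5] + [2,3],
  ∂[1,2,4] = [2,4] − [1,4] + [1,2].
This gives a 10×5 integer matrix of rank 5; reducing to Smith normal form yields diagonal entries (1,1,1,1,1).

Reading off H_k = ker ∂_k / im ∂_{k+1}:

  H_1: rank ker ∂_1 − rank ∂_2 = (10 − 4) − 5 = 1, and the invariant factors of ∂_2 are all 1, so H_1 = Z.

(K is a triangulation of the Möbius band.)

H_1 = Z.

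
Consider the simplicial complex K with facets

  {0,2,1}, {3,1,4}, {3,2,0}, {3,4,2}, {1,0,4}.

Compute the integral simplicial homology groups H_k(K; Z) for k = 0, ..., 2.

Fix the vertex order 0 < 1 < 2 < 3 < 4 and write every simplex with vertices in increasing order. Then dim K = 2 and the simplices of K are:

  0-simplices (5): [0], [1], [2], [3], [4]
  1-simplices (10): [0,1], [0,2], [0,3], [0,4], [1,2], [1,3], [1,4], [2,3], [2,4], [3,4]
  2-simplices (5): [0,1,2], [0,1,4], [0,2,3], [1,3,4], [2,3,4]

so the chain groups are C_0 ≅ Z^5, C_1 ≅ Z^10, C_2 ≅ Z^5.

∂_1: C_1 → C_0 is given by ∂[p,q] = [q] − [p]. For instance
  ∂[1,3] = [3] − [1].
The 5×10 boundary matrix has rank 4 and Smith normal form diag(1,1,1,1).

Boundary ∂_2: C_2 → C_1 sends each 2-simplex [p,q,r] to [q,r] − [p,r] + [p,q]. For instance
  ∂[2,3,4] = [3,4] − [2,4] + [2,3],
  ∂[0,2,3] = [2,3] − [0,3] + [0,2].
The 10×5 boundary matrix has rank 5 and Smith normal form diag(1,1,1,1,1).

Computing H_k = (kernel of ∂_k) / (image of ∂_{k+1}):

  H_0: rank C_0 − rank ∂_1 = 5 − 4 = 1, and the invariant factors of ∂_1 are all 1, so H_0 ≅ Z.
  H_1: rank ker ∂_1 − rank ∂_2 = (10 − 4) − 5 = 1, and the invariant factors of ∂_2 are all 1, so H_1 ≅ Z.
  H_2: rank ker ∂_2 − rank ∂_3 = (5 − 5) − 0 = 0, and there is no ∂_3, so H_2 ≅ 0.

(K is a triangulation of the Möbius band.)

H_0 ≅ Z,  H_1 ≅ Z,  H_2 = 0.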